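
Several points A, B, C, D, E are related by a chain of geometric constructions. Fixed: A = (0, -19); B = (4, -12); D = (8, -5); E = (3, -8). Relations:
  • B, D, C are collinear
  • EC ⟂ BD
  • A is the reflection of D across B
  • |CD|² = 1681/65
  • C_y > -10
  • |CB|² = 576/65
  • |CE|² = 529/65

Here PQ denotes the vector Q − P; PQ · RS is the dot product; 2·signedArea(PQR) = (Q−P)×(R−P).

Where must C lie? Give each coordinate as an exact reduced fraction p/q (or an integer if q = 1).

1. C_x = 356/65  [B, D, C are collinear ∩ EC ⟂ BD]
2. C_y = -612/65  [B, D, C are collinear ∩ EC ⟂ BD]
   → C = (356/65, -612/65)

C = (356/65, -612/65)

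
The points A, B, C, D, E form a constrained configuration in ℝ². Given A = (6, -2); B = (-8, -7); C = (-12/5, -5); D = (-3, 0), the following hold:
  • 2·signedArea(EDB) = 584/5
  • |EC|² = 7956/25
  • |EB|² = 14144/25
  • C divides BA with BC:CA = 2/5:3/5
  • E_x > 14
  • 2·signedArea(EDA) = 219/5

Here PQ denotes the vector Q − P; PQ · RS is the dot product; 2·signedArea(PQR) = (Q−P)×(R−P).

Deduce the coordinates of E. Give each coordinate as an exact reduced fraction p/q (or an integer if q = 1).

1. E_x = 72/5  [2·signedArea(EDB) = 584/5 ∩ 2·signedArea(EDA) = 219/5]
2. E_y = 1  [2·signedArea(EDB) = 584/5 ∩ 2·signedArea(EDA) = 219/5]
   → E = (72/5, 1)

E = (72/5, 1)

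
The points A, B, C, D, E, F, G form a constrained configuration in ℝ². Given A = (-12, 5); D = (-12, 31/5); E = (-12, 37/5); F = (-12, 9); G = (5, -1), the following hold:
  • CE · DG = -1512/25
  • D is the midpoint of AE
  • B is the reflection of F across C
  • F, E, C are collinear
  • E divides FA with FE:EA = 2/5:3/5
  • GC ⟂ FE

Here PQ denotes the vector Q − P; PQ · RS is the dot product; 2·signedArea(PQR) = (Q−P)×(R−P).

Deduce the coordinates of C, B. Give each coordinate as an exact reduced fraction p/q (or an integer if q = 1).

1. C_x = -12  [F, E, C are collinear ∩ GC ⟂ FE]
2. C_y = -1  [F, E, C are collinear ∩ GC ⟂ FE]
   → C = (-12, -1)
3. B_x = -12  [B is the reflection of F across C]
4. B_y = -11  [B is the reflection of F across C]
   → B = (-12, -11)

B = (-12, -11)
C = (-12, -1)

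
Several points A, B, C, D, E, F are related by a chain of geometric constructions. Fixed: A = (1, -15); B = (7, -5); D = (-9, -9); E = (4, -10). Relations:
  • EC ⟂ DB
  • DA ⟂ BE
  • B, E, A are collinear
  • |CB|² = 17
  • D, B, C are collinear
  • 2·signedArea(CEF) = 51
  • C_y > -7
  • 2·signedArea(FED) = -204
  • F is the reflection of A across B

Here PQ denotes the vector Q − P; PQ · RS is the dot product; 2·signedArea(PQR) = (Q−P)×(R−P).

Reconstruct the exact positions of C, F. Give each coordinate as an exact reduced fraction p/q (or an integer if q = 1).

1. C_x = 3  [D, B, C are collinear ∩ EC ⟂ DB]
2. C_y = -6  [D, B, C are collinear ∩ EC ⟂ DB]
   → C = (3, -6)
3. F_x = 13  [F is the reflection of A across B]
4. F_y = 5  [F is the reflection of A across B]
   → F = (13, 5)

C = (3, -6)
F = (13, 5)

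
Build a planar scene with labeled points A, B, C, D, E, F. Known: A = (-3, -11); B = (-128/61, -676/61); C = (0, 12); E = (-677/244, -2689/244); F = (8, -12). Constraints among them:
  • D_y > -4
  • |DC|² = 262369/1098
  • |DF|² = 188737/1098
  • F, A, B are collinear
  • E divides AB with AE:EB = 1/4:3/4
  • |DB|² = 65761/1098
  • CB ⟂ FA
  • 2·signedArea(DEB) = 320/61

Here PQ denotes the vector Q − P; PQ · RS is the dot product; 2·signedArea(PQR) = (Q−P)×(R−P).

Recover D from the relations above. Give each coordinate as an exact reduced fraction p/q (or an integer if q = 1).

D = (-677/366, -1225/366)

1. D_x = -677/366  [line 15/244·x + 165/244·y + 145/61 = 0 ∩ |DF|² = 188737/1098]
2. D_y = -1225/366  [line 15/244·x + 165/244·y + 145/61 = 0 ∩ |DF|² = 188737/1098]
   → D = (-677/366, -1225/366)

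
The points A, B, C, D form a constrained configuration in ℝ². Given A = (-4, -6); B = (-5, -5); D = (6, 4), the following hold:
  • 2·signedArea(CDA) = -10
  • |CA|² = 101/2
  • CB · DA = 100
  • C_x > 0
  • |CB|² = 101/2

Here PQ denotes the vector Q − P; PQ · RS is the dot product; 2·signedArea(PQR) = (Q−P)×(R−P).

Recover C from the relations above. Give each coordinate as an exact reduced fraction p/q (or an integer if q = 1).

C = (1/2, -1/2)

1. C_x = 1/2  [CB · DA = 100 ∩ 2·signedArea(CDA) = -10]
2. C_y = -1/2  [CB · DA = 100 ∩ 2·signedArea(CDA) = -10]
   → C = (1/2, -1/2)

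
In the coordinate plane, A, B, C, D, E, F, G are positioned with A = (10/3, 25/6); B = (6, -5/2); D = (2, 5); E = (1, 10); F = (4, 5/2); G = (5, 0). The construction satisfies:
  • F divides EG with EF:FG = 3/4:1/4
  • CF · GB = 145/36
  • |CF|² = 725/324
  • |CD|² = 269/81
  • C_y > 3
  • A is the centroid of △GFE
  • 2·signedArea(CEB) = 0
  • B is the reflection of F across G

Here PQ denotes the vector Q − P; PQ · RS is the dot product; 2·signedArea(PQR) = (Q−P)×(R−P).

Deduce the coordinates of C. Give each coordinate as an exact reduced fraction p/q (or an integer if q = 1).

C = (31/9, 35/9)

1. C_x = 31/9  [2·signedArea(CEB) = 0 ∩ CF · GB = 145/36]
2. C_y = 35/9  [2·signedArea(CEB) = 0 ∩ CF · GB = 145/36]
   → C = (31/9, 35/9)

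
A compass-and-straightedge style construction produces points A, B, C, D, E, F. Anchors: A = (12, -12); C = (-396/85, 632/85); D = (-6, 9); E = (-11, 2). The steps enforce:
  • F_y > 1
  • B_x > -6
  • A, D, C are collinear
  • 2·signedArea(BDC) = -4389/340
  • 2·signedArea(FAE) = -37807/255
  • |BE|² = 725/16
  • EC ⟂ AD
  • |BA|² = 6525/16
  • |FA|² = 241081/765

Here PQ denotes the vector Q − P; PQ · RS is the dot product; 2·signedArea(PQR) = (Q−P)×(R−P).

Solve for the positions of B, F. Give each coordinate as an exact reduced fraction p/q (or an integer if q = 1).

1. B_x = -21/4  [line 133/85·x + 114/85·y + 3477/340 = 0 ∩ |BE|² = 725/16]
2. B_y = -3/2  [line 133/85·x + 114/85·y + 3477/340 = 0 ∩ |BE|² = 725/16]
   → B = (-21/4, -3/2)
3. F_x = 38/85  [line -14·x + -23·y + 10267/255 = 0 ∩ |FA|² = 241081/765]
4. F_y = 377/255  [line -14·x + -23·y + 10267/255 = 0 ∩ |FA|² = 241081/765]
   → F = (38/85, 377/255)

B = (-21/4, -3/2)
F = (38/85, 377/255)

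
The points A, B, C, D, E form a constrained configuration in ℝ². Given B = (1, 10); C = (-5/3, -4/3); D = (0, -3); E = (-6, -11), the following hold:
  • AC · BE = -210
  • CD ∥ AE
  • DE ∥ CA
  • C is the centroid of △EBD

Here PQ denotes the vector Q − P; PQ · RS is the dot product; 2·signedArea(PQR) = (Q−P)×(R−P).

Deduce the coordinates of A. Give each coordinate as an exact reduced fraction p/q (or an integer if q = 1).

1. A_x = -23/3  [CD ∥ AE ∩ DE ∥ CA]
2. A_y = -28/3  [CD ∥ AE ∩ DE ∥ CA]
   → A = (-23/3, -28/3)

A = (-23/3, -28/3)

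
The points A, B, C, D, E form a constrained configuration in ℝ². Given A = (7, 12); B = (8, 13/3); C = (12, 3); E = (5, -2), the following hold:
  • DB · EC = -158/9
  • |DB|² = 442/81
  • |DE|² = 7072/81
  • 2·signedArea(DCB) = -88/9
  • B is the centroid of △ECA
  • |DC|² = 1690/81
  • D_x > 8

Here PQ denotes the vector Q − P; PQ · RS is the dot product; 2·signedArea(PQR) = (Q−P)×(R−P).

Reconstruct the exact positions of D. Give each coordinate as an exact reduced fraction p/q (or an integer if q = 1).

D = (9, 58/9)

1. D_x = 9  [DB · EC = -158/9 ∩ 2·signedArea(DCB) = -88/9]
2. D_y = 58/9  [DB · EC = -158/9 ∩ 2·signedArea(DCB) = -88/9]
   → D = (9, 58/9)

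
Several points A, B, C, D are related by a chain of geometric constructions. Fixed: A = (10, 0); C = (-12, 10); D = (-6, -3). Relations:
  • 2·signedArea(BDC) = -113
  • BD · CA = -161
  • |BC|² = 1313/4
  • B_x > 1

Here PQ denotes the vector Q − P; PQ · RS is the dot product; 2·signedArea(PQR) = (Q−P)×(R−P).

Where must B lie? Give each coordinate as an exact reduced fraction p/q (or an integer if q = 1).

B = (2, -3/2)

1. B_x = 2  [BD · CA = -161 ∩ 2·signedArea(BDC) = -113]
2. B_y = -3/2  [BD · CA = -161 ∩ 2·signedArea(BDC) = -113]
   → B = (2, -3/2)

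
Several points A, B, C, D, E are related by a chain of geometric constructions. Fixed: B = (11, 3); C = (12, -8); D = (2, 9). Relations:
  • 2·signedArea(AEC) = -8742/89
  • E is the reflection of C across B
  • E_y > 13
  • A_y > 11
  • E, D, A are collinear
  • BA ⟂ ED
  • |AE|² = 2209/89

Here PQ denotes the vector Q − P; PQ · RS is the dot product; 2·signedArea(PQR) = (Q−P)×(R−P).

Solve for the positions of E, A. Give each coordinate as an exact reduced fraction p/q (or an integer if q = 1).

1. E_x = 10  [E is the reflection of C across B]
2. E_y = 14  [E is the reflection of C across B]
   → E = (10, 14)
3. A_x = 514/89  [E, D, A are collinear ∩ BA ⟂ ED]
4. A_y = 1011/89  [E, D, A are collinear ∩ BA ⟂ ED]
   → A = (514/89, 1011/89)

A = (514/89, 1011/89)
E = (10, 14)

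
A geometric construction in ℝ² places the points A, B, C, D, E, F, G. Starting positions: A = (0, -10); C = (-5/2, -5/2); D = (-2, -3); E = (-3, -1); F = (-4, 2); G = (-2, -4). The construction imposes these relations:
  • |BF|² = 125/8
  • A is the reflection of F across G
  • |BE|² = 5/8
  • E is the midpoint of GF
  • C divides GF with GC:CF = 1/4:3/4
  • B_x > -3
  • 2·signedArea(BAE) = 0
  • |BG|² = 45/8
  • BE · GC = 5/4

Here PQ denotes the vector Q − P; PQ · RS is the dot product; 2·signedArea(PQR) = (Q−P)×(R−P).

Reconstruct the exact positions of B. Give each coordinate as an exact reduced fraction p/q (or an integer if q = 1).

B = (-11/4, -7/4)

1. B_x = -11/4  [2·signedArea(BAE) = 0 ∩ BE · GC = 5/4]
2. B_y = -7/4  [2·signedArea(BAE) = 0 ∩ BE · GC = 5/4]
   → B = (-11/4, -7/4)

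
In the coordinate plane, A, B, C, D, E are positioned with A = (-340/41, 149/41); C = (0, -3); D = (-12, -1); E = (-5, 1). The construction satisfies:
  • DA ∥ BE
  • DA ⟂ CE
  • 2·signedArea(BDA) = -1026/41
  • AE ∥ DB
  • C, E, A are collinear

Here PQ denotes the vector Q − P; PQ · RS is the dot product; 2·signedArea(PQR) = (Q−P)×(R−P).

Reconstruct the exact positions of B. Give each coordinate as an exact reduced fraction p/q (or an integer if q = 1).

B = (-357/41, -149/41)

1. B_x = -357/41  [DA ∥ BE ∩ AE ∥ DB]
2. B_y = -149/41  [DA ∥ BE ∩ AE ∥ DB]
   → B = (-357/41, -149/41)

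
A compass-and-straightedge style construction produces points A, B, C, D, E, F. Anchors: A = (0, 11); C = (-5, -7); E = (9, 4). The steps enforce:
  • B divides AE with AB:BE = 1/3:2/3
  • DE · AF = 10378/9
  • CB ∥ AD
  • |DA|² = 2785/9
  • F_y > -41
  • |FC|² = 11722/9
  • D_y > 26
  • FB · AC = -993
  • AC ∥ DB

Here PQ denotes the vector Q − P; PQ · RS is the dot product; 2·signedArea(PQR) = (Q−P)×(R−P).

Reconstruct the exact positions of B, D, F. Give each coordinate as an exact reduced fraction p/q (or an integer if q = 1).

B = (3, 26/3)
D = (8, 80/3)
F = (-18, -122/3)

1. B_x = 3  [B divides AE with AB:BE = 1/3:2/3]
2. B_y = 26/3  [B divides AE with AB:BE = 1/3:2/3]
   → B = (3, 26/3)
3. D_x = 8  [AC ∥ DB ∩ CB ∥ AD]
4. D_y = 80/3  [AC ∥ DB ∩ CB ∥ AD]
   → D = (8, 80/3)
5. F_x = -18  [FB · AC = -993 ∩ DE · AF = 10378/9]
6. F_y = -122/3  [FB · AC = -993 ∩ DE · AF = 10378/9]
   → F = (-18, -122/3)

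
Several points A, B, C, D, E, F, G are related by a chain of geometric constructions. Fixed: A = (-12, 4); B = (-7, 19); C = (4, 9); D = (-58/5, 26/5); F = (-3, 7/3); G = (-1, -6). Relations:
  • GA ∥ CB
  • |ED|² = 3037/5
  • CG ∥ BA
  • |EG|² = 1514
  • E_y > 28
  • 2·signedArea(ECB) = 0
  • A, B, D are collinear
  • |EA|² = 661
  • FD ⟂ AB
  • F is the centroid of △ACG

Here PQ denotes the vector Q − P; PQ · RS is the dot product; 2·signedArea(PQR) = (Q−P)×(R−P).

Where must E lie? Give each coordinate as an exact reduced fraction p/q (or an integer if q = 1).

1. E_x = -18  [line -10·x + -11·y + 139 = 0 ∩ |ED|² = 3037/5]
2. E_y = 29  [line -10·x + -11·y + 139 = 0 ∩ |ED|² = 3037/5]
   → E = (-18, 29)

E = (-18, 29)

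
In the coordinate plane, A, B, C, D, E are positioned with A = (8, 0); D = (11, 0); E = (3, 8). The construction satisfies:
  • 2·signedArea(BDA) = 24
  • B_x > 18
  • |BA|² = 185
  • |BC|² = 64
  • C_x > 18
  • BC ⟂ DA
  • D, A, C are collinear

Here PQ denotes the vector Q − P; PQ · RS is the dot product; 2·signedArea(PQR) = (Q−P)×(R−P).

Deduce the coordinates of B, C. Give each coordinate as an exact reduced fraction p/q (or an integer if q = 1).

B = (19, -8)
C = (19, 0)

1. B_y = -8  [2·signedArea(BDA) = 24]
2. B_x = 19  [|BA|² = 185]
   → B = (19, -8)
3. C_x = 19  [D, A, C are collinear ∩ BC ⟂ DA]
4. C_y = 0  [D, A, C are collinear ∩ BC ⟂ DA]
   → C = (19, 0)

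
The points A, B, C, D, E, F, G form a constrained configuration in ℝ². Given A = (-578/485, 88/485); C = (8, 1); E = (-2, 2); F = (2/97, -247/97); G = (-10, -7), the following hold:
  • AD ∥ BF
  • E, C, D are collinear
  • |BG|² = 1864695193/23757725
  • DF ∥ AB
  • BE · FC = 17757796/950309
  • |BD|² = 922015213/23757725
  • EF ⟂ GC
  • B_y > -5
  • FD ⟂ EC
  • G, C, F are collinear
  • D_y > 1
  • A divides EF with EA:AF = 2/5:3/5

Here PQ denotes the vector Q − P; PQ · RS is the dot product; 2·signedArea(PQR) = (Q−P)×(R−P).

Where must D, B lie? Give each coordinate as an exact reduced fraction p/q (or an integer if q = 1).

B = (-79448/48985, -201812/48985)
D = (4416/9797, 17193/9797)

1. D_x = 4416/9797  [E, C, D are collinear ∩ FD ⟂ EC]
2. D_y = 17193/9797  [E, C, D are collinear ∩ FD ⟂ EC]
   → D = (4416/9797, 17193/9797)
3. B_x = -79448/48985  [AD ∥ BF ∩ DF ∥ AB]
4. B_y = -201812/48985  [AD ∥ BF ∩ DF ∥ AB]
   → B = (-79448/48985, -201812/48985)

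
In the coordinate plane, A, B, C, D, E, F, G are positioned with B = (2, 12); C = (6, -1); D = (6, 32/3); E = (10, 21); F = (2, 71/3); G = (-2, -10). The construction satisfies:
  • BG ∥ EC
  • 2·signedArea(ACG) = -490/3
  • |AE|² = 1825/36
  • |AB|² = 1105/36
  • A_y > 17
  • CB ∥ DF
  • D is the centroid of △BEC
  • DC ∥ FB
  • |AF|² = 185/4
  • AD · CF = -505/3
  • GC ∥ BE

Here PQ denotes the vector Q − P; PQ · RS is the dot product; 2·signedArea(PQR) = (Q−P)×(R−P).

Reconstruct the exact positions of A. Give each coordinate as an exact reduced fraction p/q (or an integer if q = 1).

A = (4, 103/6)

1. A_x = 4  [AD · CF = -505/3 ∩ 2·signedArea(ACG) = -490/3]
2. A_y = 103/6  [AD · CF = -505/3 ∩ 2·signedArea(ACG) = -490/3]
   → A = (4, 103/6)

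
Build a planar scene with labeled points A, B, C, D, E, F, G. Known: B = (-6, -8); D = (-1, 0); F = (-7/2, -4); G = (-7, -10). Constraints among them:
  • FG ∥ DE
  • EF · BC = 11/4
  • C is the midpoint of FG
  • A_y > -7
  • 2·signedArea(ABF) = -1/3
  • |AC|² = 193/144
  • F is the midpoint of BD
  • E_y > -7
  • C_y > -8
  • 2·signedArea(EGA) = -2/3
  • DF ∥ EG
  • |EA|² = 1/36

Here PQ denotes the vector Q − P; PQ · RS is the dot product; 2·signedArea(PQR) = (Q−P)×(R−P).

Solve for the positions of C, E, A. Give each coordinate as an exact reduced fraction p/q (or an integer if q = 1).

A = (-14/3, -6)
C = (-21/4, -7)
E = (-9/2, -6)

1. C_x = -21/4  [C is the midpoint of FG]
2. C_y = -7  [C is the midpoint of FG]
   → C = (-21/4, -7)
3. E_x = -9/2  [DF ∥ EG ∩ FG ∥ DE]
4. E_y = -6  [DF ∥ EG ∩ FG ∥ DE]
   → E = (-9/2, -6)
5. A_x = -14/3  [line -4·x + 5/2·y + -11/3 = 0 ∩ |AC|² = 193/144]
6. A_y = -6  [line -4·x + 5/2·y + -11/3 = 0 ∩ |AC|² = 193/144]
   → A = (-14/3, -6)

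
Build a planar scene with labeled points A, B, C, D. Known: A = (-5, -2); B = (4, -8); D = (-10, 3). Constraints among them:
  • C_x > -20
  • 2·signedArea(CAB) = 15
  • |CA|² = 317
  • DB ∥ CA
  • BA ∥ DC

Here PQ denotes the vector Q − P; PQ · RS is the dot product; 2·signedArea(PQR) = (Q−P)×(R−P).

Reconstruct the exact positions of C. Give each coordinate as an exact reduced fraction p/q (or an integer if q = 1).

C = (-19, 9)

1. C_x = -19  [DB ∥ CA ∩ BA ∥ DC]
2. C_y = 9  [DB ∥ CA ∩ BA ∥ DC]
   → C = (-19, 9)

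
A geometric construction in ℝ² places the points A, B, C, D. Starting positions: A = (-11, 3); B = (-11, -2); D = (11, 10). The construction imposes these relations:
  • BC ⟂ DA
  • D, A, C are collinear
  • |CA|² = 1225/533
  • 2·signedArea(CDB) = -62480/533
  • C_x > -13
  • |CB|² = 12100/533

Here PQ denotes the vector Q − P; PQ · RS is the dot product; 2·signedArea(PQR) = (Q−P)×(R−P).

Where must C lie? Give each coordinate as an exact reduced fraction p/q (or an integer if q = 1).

C = (-6633/533, 1354/533)

1. C_x = -6633/533  [D, A, C are collinear ∩ BC ⟂ DA]
2. C_y = 1354/533  [D, A, C are collinear ∩ BC ⟂ DA]
   → C = (-6633/533, 1354/533)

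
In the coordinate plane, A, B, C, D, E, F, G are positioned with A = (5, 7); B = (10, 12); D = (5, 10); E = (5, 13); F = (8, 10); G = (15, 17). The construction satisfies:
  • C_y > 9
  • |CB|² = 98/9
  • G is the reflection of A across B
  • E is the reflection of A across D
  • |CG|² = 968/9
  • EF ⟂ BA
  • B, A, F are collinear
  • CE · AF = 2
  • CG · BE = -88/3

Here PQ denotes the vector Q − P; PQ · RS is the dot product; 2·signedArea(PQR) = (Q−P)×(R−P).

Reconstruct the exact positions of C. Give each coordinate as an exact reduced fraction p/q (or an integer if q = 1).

C = (23/3, 29/3)

1. C_x = 23/3  [CG · BE = -88/3 ∩ CE · AF = 2]
2. C_y = 29/3  [CG · BE = -88/3 ∩ CE · AF = 2]
   → C = (23/3, 29/3)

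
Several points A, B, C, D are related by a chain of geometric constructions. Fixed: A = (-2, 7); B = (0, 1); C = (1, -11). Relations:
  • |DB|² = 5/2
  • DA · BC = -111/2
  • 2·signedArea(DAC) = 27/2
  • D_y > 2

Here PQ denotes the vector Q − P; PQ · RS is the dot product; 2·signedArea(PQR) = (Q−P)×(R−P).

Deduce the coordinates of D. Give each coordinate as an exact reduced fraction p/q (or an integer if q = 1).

1. D_x = -1/2  [2·signedArea(DAC) = 27/2 ∩ DA · BC = -111/2]
2. D_y = 5/2  [2·signedArea(DAC) = 27/2 ∩ DA · BC = -111/2]
   → D = (-1/2, 5/2)

D = (-1/2, 5/2)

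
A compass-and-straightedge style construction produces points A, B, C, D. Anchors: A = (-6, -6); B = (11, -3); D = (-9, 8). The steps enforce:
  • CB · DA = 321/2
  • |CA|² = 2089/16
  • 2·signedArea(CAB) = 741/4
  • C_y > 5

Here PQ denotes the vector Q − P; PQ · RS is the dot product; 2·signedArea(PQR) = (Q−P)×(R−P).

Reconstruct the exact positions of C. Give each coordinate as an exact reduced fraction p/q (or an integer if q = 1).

C = (-4, 21/4)

1. C_x = -4  [CB · DA = 321/2 ∩ 2·signedArea(CAB) = 741/4]
2. C_y = 21/4  [CB · DA = 321/2 ∩ 2·signedArea(CAB) = 741/4]
   → C = (-4, 21/4)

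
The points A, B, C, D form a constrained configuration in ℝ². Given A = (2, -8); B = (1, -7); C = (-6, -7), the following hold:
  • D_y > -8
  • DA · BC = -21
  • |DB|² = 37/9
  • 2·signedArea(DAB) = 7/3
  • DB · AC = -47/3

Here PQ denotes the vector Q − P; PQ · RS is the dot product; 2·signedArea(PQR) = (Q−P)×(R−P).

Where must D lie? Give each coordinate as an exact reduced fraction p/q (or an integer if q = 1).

D = (-1, -22/3)

1. D_x = -1  [2·signedArea(DAB) = 7/3 ∩ DA · BC = -21]
2. D_y = -22/3  [2·signedArea(DAB) = 7/3 ∩ DA · BC = -21]
   → D = (-1, -22/3)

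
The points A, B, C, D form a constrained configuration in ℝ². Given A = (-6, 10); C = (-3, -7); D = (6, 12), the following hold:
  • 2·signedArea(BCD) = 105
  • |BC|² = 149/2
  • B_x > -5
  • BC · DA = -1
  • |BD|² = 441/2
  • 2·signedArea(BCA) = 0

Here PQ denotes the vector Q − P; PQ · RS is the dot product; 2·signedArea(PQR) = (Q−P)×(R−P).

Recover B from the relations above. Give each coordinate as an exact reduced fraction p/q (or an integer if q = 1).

1. B_x = -9/2  [2·signedArea(BCA) = 0 ∩ 2·signedArea(BCD) = 105]
2. B_y = 3/2  [2·signedArea(BCA) = 0 ∩ 2·signedArea(BCD) = 105]
   → B = (-9/2, 3/2)

B = (-9/2, 3/2)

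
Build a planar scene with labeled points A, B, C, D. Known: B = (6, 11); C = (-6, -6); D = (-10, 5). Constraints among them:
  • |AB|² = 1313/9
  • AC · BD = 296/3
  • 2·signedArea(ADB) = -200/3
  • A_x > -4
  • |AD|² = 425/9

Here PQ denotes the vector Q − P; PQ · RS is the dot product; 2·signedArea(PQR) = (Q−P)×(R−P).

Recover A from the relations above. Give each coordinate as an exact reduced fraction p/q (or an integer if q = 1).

1. A_x = -10/3  [2·signedArea(ADB) = -200/3 ∩ AC · BD = 296/3]
2. A_y = 10/3  [2·signedArea(ADB) = -200/3 ∩ AC · BD = 296/3]
   → A = (-10/3, 10/3)

A = (-10/3, 10/3)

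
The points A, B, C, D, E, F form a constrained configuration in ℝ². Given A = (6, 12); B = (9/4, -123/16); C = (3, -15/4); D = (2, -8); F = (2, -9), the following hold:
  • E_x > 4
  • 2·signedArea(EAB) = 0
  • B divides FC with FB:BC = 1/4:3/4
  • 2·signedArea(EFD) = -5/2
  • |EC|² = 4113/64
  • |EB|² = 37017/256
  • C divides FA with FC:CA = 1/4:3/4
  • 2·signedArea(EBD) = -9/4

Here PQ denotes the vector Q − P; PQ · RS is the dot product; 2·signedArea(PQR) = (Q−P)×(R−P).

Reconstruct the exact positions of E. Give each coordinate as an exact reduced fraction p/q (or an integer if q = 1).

1. E_x = 9/2  [2·signedArea(EAB) = 0 ∩ 2·signedArea(EBD) = -9/4]
2. E_y = 33/8  [2·signedArea(EAB) = 0 ∩ 2·signedArea(EBD) = -9/4]
   → E = (9/2, 33/8)

E = (9/2, 33/8)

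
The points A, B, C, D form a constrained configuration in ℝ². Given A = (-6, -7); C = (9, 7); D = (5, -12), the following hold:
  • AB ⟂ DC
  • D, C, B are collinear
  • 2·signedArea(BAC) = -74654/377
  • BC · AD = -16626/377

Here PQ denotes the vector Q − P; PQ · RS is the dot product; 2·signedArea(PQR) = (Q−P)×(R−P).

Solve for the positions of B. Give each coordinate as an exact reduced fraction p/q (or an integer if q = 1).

1. B_x = 2089/377  [D, C, B are collinear ∩ AB ⟂ DC]
2. B_y = -3555/377  [D, C, B are collinear ∩ AB ⟂ DC]
   → B = (2089/377, -3555/377)

B = (2089/377, -3555/377)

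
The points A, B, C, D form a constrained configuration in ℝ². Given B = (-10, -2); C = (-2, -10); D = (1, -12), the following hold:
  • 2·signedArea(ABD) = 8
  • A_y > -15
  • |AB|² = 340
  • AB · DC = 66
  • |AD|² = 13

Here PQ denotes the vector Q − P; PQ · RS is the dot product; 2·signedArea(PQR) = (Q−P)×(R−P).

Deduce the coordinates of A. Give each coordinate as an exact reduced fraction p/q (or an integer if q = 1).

A = (4, -14)

1. A_x = 4  [2·signedArea(ABD) = 8 ∩ AB · DC = 66]
2. A_y = -14  [2·signedArea(ABD) = 8 ∩ AB · DC = 66]
   → A = (4, -14)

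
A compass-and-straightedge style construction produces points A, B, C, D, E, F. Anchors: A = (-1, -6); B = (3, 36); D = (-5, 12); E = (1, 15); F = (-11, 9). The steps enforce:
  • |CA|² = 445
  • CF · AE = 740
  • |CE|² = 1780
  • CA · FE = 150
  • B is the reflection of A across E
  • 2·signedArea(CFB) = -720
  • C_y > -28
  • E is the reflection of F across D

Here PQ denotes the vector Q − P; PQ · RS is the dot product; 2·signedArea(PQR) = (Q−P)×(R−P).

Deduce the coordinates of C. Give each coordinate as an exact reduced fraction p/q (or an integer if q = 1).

1. C_x = -3  [CF · AE = 740 ∩ CA · FE = 150]
2. C_y = -27  [CF · AE = 740 ∩ CA · FE = 150]
   → C = (-3, -27)

C = (-3, -27)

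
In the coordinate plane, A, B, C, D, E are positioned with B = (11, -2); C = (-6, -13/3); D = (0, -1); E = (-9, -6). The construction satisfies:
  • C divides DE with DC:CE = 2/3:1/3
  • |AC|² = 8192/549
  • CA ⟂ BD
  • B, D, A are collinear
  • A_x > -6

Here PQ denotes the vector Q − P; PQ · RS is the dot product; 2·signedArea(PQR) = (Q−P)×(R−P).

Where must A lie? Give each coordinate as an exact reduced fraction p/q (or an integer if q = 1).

A = (-1034/183, -89/183)

1. A_x = -1034/183  [B, D, A are collinear ∩ CA ⟂ BD]
2. A_y = -89/183  [B, D, A are collinear ∩ CA ⟂ BD]
   → A = (-1034/183, -89/183)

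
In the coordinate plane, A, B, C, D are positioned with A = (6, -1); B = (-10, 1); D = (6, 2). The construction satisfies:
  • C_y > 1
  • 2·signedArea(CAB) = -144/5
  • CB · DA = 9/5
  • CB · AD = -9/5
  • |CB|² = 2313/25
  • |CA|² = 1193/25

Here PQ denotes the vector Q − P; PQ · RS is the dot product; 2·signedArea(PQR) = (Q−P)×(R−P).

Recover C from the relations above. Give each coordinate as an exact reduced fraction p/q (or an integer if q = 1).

C = (-2/5, 8/5)

1. C_x = -2/5  [2·signedArea(CAB) = -144/5 ∩ CB · AD = -9/5]
2. C_y = 8/5  [2·signedArea(CAB) = -144/5 ∩ CB · AD = -9/5]
   → C = (-2/5, 8/5)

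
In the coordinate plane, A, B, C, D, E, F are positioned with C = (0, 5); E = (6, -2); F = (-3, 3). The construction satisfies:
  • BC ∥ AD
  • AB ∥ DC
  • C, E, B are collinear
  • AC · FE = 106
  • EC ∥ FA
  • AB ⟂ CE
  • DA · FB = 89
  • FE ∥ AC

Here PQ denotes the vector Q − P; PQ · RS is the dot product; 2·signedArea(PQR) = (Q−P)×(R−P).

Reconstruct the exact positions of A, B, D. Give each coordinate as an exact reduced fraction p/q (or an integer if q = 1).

1. A_x = -9  [FE ∥ AC ∩ EC ∥ FA]
2. A_y = 10  [FE ∥ AC ∩ EC ∥ FA]
   → A = (-9, 10)
3. B_x = -534/85  [C, E, B are collinear ∩ AB ⟂ CE]
4. B_y = 1048/85  [C, E, B are collinear ∩ AB ⟂ CE]
   → B = (-534/85, 1048/85)
5. D_x = -231/85  [AB ∥ DC ∩ BC ∥ AD]
6. D_y = 227/85  [AB ∥ DC ∩ BC ∥ AD]
   → D = (-231/85, 227/85)

A = (-9, 10)
B = (-534/85, 1048/85)
D = (-231/85, 227/85)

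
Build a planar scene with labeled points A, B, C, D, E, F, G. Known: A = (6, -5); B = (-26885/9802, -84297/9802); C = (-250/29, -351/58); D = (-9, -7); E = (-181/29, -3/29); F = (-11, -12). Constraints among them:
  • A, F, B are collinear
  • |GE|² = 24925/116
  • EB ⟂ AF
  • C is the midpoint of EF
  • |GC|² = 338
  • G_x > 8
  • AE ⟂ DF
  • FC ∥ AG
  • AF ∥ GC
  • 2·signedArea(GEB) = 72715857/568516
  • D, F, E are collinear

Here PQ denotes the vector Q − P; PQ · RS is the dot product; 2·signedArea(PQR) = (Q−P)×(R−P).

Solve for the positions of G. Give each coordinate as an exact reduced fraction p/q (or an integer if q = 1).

G = (243/29, 55/58)

1. G_x = 243/29  [AF ∥ GC ∩ FC ∥ AG]
2. G_y = 55/58  [AF ∥ GC ∩ FC ∥ AG]
   → G = (243/29, 55/58)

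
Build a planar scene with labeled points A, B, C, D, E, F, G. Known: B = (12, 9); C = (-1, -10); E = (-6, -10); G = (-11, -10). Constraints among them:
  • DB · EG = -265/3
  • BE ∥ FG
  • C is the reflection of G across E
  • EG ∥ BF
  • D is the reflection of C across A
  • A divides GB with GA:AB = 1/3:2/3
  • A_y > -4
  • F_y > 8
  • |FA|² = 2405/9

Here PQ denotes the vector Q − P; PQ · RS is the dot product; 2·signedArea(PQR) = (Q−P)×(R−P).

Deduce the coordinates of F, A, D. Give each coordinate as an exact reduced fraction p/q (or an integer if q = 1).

A = (-10/3, -11/3)
D = (-17/3, 8/3)
F = (7, 9)

1. F_x = 7  [BE ∥ FG ∩ EG ∥ BF]
2. F_y = 9  [BE ∥ FG ∩ EG ∥ BF]
   → F = (7, 9)
3. A_x = -10/3  [A divides GB with GA:AB = 1/3:2/3]
4. A_y = -11/3  [A divides GB with GA:AB = 1/3:2/3]
   → A = (-10/3, -11/3)
5. D_x = -17/3  [D is the reflection of C across A]
6. D_y = 8/3  [D is the reflection of C across A]
   → D = (-17/3, 8/3)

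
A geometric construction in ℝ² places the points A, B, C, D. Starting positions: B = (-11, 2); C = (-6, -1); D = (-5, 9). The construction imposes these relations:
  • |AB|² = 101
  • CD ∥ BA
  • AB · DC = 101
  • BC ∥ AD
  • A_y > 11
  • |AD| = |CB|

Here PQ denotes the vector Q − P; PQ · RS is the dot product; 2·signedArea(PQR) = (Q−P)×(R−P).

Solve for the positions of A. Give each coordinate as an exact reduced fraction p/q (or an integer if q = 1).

A = (-10, 12)

1. A_x = -10  [BC ∥ AD ∩ CD ∥ BA]
2. A_y = 12  [BC ∥ AD ∩ CD ∥ BA]
   → A = (-10, 12)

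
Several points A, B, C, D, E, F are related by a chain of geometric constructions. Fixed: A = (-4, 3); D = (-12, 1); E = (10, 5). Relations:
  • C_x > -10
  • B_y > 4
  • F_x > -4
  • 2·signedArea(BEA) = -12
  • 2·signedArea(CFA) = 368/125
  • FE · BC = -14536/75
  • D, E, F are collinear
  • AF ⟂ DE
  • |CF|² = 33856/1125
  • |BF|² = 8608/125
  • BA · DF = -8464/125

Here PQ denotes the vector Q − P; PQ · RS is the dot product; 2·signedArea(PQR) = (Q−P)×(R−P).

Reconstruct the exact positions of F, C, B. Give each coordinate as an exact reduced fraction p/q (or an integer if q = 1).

B = (4, 5)
C = (-3488/375, 559/375)
F = (-488/125, 309/125)

1. F_x = -488/125  [D, E, F are collinear ∩ AF ⟂ DE]
2. F_y = 309/125  [D, E, F are collinear ∩ AF ⟂ DE]
   → F = (-488/125, 309/125)
3. C_x = -3488/375  [line -66/125·x + -12/125·y + -596/125 = 0 ∩ |CF|² = 33856/1125]
4. C_y = 559/375  [line -66/125·x + -12/125·y + -596/125 = 0 ∩ |CF|² = 33856/1125]
   → C = (-3488/375, 559/375)
5. B_x = 4  [BA · DF = -8464/125 ∩ 2·signedArea(BEA) = -12]
6. B_y = 5  [BA · DF = -8464/125 ∩ 2·signedArea(BEA) = -12]
   → B = (4, 5)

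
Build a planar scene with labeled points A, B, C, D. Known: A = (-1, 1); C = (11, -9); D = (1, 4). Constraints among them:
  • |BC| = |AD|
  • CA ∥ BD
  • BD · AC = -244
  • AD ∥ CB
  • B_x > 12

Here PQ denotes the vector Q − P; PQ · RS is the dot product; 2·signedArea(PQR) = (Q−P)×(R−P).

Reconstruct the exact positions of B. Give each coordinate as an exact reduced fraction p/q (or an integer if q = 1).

1. B_x = 13  [CA ∥ BD ∩ AD ∥ CB]
2. B_y = -6  [CA ∥ BD ∩ AD ∥ CB]
   → B = (13, -6)

B = (13, -6)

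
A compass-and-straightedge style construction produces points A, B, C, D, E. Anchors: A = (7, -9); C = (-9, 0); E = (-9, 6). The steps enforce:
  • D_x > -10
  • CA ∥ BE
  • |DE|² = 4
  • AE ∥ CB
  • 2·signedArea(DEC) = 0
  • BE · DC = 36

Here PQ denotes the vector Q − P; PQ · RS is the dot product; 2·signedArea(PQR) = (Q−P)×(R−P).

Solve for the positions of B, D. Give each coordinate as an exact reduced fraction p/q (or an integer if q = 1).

1. B_x = -25  [CA ∥ BE ∩ AE ∥ CB]
2. B_y = 15  [CA ∥ BE ∩ AE ∥ CB]
   → B = (-25, 15)
3. D_x = -9  [2·signedArea(DEC) = 0 ∩ BE · DC = 36]
4. D_y = 4  [2·signedArea(DEC) = 0 ∩ BE · DC = 36]
   → D = (-9, 4)

B = (-25, 15)
D = (-9, 4)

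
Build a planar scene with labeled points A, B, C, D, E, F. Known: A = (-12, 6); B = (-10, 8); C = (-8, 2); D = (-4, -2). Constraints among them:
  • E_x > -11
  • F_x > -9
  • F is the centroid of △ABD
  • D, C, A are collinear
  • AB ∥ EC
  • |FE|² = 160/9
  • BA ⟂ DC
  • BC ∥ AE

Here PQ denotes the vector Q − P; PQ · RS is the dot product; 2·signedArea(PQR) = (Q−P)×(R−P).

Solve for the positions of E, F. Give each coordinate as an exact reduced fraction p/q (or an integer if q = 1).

1. E_x = -10  [AB ∥ EC ∩ BC ∥ AE]
2. E_y = 0  [AB ∥ EC ∩ BC ∥ AE]
   → E = (-10, 0)
3. F_x = -26/3  [F is the centroid of △ABD]
4. F_y = 4  [F is the centroid of △ABD]
   → F = (-26/3, 4)

E = (-10, 0)
F = (-26/3, 4)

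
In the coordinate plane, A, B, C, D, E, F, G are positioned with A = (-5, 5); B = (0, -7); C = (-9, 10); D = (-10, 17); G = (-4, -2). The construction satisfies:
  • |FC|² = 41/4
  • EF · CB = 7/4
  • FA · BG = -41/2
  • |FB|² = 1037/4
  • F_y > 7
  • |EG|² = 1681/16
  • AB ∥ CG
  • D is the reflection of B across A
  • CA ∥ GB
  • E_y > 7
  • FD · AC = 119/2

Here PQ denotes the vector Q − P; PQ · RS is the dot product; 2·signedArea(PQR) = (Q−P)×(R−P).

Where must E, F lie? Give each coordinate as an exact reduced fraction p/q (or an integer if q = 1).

E = (-25/4, 8)
F = (-7, 15/2)

1. F_x = -7  [line 4·x + -5·y + 131/2 = 0 ∩ |FB|² = 1037/4]
2. F_y = 15/2  [line 4·x + -5·y + 131/2 = 0 ∩ |FB|² = 1037/4]
   → F = (-7, 15/2)
3. E_x = -25/4  [line -9·x + 17·y + -769/4 = 0 ∩ |EG|² = 1681/16]
4. E_y = 8  [line -9·x + 17·y + -769/4 = 0 ∩ |EG|² = 1681/16]
   → E = (-25/4, 8)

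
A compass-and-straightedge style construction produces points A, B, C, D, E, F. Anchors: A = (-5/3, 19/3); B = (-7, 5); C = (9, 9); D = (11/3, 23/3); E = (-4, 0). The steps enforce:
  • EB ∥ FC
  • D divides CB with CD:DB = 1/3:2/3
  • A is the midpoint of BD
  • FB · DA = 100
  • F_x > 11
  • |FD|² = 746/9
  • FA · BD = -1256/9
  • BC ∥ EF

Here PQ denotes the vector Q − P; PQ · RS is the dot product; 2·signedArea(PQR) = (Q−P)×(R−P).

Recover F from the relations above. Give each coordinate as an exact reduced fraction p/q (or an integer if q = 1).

F = (12, 4)

1. F_x = 12  [EB ∥ FC ∩ BC ∥ EF]
2. F_y = 4  [EB ∥ FC ∩ BC ∥ EF]
   → F = (12, 4)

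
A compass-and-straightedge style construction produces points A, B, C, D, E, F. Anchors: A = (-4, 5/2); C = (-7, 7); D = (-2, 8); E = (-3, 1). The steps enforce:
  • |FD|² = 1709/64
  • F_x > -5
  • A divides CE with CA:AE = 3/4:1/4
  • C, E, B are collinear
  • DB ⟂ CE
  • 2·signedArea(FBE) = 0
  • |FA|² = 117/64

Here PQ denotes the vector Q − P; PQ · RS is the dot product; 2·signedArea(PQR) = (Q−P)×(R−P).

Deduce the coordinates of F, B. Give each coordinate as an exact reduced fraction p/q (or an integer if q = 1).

1. B_x = -77/13  [C, E, B are collinear ∩ DB ⟂ CE]
2. B_y = 70/13  [C, E, B are collinear ∩ DB ⟂ CE]
   → B = (-77/13, 70/13)
3. F_x = -19/4  [line 57/13·x + 38/13·y + 133/13 = 0 ∩ |FD|² = 1709/64]
4. F_y = 29/8  [line 57/13·x + 38/13·y + 133/13 = 0 ∩ |FD|² = 1709/64]
   → F = (-19/4, 29/8)

B = (-77/13, 70/13)
F = (-19/4, 29/8)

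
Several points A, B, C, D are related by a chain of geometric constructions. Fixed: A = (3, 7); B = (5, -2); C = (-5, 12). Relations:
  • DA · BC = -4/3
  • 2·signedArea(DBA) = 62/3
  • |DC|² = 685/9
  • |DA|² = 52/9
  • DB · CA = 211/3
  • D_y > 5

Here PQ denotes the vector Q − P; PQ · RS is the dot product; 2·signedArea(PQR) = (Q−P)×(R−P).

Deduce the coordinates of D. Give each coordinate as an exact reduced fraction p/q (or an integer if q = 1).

D = (1, 17/3)

1. D_x = 1  [DA · BC = -4/3 ∩ DB · CA = 211/3]
2. D_y = 17/3  [DA · BC = -4/3 ∩ DB · CA = 211/3]
   → D = (1, 17/3)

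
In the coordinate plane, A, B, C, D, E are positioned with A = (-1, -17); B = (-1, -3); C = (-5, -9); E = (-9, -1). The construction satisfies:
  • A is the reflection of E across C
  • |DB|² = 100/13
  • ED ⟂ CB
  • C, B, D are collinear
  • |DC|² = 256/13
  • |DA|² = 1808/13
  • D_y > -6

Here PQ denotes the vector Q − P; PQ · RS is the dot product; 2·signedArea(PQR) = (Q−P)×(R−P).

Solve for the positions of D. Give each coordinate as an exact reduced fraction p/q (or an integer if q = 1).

D = (-33/13, -69/13)

1. D_x = -33/13  [C, B, D are collinear ∩ ED ⟂ CB]
2. D_y = -69/13  [C, B, D are collinear ∩ ED ⟂ CB]
   → D = (-33/13, -69/13)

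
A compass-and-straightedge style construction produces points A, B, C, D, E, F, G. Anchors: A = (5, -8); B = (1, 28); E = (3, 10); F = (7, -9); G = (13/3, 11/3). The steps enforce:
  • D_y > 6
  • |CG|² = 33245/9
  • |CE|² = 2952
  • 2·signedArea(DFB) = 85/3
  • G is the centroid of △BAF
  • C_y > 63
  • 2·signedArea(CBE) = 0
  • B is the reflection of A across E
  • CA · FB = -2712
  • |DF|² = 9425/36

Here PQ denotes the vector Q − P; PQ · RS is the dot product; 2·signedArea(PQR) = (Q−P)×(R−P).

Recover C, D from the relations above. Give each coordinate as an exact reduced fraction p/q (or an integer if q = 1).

1. C_x = -3  [2·signedArea(CBE) = 0 ∩ CA · FB = -2712]
2. C_y = 64  [2·signedArea(CBE) = 0 ∩ CA · FB = -2712]
   → C = (-3, 64)
3. D_x = 11/3  [line -37·x + -6·y + 530/3 = 0 ∩ |DF|² = 9425/36]
4. D_y = 41/6  [line -37·x + -6·y + 530/3 = 0 ∩ |DF|² = 9425/36]
   → D = (11/3, 41/6)

C = (-3, 64)
D = (11/3, 41/6)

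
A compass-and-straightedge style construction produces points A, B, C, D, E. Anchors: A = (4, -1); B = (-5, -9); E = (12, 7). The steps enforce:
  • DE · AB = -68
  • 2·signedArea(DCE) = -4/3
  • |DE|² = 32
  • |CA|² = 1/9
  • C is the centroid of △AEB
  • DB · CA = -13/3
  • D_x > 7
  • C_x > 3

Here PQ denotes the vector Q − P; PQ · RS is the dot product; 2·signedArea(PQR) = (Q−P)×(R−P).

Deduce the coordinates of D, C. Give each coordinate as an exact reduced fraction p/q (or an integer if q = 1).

1. C_x = 11/3  [C is the centroid of △AEB]
2. C_y = -1  [C is the centroid of △AEB]
   → C = (11/3, -1)
3. D_x = 8  [DE · AB = -68 ∩ DB · CA = -13/3]
4. D_y = 3  [DE · AB = -68 ∩ DB · CA = -13/3]
   → D = (8, 3)

C = (11/3, -1)
D = (8, 3)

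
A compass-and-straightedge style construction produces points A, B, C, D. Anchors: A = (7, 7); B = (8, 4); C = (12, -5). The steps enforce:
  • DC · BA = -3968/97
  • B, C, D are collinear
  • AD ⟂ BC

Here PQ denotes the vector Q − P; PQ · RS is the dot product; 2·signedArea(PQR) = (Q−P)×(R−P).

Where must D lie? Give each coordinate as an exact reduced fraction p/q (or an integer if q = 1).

1. D_x = 652/97  [B, C, D are collinear ∩ AD ⟂ BC]
2. D_y = 667/97  [B, C, D are collinear ∩ AD ⟂ BC]
   → D = (652/97, 667/97)

D = (652/97, 667/97)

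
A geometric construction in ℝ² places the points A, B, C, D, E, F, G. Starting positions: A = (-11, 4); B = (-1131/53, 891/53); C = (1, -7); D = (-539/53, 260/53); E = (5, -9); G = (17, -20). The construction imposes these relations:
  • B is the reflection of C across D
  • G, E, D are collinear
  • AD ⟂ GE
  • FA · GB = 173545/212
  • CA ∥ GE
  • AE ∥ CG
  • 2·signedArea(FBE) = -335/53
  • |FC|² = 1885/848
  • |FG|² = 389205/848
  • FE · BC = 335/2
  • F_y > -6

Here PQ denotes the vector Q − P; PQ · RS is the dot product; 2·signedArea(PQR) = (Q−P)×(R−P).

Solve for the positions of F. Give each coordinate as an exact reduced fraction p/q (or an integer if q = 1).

1. F_x = 64/53  [FA · GB = 173545/212 ∩ FE · BC = 335/2]
2. F_y = -1171/212  [FA · GB = 173545/212 ∩ FE · BC = 335/2]
   → F = (64/53, -1171/212)

F = (64/53, -1171/212)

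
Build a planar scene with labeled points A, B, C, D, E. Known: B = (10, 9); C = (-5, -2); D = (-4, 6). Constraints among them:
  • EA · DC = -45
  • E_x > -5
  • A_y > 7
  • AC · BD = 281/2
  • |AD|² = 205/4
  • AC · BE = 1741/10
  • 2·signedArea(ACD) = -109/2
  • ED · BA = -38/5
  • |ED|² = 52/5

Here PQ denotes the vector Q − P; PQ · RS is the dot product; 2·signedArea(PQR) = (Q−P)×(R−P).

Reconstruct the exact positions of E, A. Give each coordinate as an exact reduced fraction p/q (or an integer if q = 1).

1. A_x = 3  [2·signedArea(ACD) = -109/2 ∩ AC · BD = 281/2]
2. A_y = 15/2  [2·signedArea(ACD) = -109/2 ∩ AC · BD = 281/2]
   → A = (3, 15/2)
3. E_x = -22/5  [ED · BA = -38/5 ∩ AC · BE = 1741/10]
4. E_y = 14/5  [ED · BA = -38/5 ∩ AC · BE = 1741/10]
   → E = (-22/5, 14/5)

A = (3, 15/2)
E = (-22/5, 14/5)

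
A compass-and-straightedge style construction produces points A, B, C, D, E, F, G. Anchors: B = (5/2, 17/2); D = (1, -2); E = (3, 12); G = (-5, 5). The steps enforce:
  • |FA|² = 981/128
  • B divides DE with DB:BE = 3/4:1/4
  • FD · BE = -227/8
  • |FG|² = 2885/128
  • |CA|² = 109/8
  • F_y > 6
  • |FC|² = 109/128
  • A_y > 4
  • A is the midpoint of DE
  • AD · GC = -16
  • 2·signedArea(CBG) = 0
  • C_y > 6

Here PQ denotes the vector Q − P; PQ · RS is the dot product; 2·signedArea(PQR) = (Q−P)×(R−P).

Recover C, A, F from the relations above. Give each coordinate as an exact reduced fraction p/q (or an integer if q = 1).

A = (2, 5)
C = (-5/4, 27/4)
F = (-7/16, 101/16)

1. A_x = 2  [A is the midpoint of DE]
2. A_y = 5  [A is the midpoint of DE]
   → A = (2, 5)
3. F_x = -7/16  [line -1/2·x + -7/2·y + 175/8 = 0 ∩ |FA|² = 981/128]
4. F_y = 101/16  [line -1/2·x + -7/2·y + 175/8 = 0 ∩ |FA|² = 981/128]
   → F = (-7/16, 101/16)
5. C_x = -5/4  [2·signedArea(CBG) = 0 ∩ AD · GC = -16]
6. C_y = 27/4  [2·signedArea(CBG) = 0 ∩ AD · GC = -16]
   → C = (-5/4, 27/4)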